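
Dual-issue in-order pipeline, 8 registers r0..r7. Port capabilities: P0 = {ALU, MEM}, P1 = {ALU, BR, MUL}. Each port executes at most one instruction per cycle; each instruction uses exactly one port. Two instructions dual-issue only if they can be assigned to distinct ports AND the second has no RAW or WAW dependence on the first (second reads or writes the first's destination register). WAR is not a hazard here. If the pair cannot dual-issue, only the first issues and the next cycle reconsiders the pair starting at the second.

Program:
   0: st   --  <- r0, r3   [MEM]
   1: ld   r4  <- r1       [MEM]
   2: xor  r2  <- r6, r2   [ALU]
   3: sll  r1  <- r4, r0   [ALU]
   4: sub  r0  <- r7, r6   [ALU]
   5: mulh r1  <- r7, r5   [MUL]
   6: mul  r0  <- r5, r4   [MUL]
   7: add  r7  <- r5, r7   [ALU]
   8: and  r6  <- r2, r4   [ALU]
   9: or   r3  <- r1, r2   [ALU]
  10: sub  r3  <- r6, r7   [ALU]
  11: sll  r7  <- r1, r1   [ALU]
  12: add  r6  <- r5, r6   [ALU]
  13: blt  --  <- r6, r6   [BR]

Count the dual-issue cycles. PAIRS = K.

[0] i0  st  -- no-port MEM/MEM
[1] i1+i2  ld+xor  -- 2-wide
[2] i3+i4  sll+sub  -- 2-wide
[3] i5  mulh  -- no-port MUL/MUL
[4] i6+i7  mul+add  -- 2-wide
[5] i8+i9  and+or  -- 2-wide
[6] i10+i11  sub+sll  -- 2-wide
[7] i12  add  -- RAW r6
[8] i13  blt  -- tail

PAIRS = 5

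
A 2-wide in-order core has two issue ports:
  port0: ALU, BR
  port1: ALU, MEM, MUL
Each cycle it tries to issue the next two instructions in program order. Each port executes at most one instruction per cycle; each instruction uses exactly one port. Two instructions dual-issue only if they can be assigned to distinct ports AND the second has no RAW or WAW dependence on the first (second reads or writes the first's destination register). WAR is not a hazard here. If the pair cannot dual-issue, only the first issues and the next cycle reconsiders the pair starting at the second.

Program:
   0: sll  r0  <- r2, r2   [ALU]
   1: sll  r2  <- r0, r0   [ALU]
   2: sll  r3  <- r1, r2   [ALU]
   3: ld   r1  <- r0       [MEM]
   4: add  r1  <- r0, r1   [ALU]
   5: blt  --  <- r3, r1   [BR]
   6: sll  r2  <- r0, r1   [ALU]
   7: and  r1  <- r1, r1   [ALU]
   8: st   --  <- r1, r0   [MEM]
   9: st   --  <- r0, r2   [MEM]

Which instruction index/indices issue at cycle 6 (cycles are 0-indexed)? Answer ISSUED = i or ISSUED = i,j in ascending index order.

ISSUED = 8

[0] i0  sll.ALU  -- RAW r0
[1] i1  sll.ALU  -- RAW r2
[2] i2&i3  sll.ALU;ld.MEM  -- dual
[3] i4  add.ALU  -- RAW r1
[4] i5&i6  blt.BR;sll.ALU  -- dual
[5] i7  and.ALU  -- RAW r1
[6] i8  st.MEM  -- no-port MEM/MEM
[7] i9  st.MEM  -- tail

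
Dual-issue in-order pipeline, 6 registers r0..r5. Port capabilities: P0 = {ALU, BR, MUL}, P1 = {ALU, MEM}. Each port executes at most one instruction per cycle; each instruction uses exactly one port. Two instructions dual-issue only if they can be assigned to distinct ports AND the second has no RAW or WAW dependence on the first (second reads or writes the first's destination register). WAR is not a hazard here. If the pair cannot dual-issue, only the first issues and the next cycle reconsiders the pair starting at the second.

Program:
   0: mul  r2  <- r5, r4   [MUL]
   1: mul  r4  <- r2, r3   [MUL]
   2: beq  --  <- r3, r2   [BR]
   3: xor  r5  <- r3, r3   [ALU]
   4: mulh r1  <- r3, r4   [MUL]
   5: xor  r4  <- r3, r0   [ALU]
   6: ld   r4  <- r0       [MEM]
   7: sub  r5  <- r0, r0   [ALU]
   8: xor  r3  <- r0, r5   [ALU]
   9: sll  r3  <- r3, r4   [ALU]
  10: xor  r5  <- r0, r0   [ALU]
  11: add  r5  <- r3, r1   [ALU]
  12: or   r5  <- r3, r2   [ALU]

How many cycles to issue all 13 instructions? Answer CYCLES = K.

0. mul @i0  | no-port MUL/MUL
1. mul @i1  | no-port MUL/BR
2. beq;xor @i2/i3  | 2-wide
3. mulh;xor @i4/i5  | 2-wide
4. ld;sub @i6/i7  | 2-wide
5. xor @i8  | RAW+WAW r3
6. sll;xor @i9/i10  | 2-wide
7. add @i11  | WAW r5
8. or @i12  | tail

CYCLES = 9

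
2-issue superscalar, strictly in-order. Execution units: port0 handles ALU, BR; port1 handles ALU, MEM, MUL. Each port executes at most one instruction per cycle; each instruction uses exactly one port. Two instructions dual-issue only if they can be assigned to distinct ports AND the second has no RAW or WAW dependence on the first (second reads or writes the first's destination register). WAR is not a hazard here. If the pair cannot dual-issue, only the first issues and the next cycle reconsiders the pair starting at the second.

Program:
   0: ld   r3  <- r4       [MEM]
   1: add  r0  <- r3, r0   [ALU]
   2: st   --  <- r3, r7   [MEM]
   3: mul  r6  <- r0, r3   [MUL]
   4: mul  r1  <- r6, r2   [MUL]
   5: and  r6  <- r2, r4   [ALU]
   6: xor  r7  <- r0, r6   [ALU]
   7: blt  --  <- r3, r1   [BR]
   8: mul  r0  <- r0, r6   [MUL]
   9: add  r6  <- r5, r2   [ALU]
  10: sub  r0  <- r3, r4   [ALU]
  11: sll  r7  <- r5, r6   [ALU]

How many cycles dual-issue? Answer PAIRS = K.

  cy0 -> i0 (ld) RAW r3
  cy1 -> i1+i2 (add st) 2-wide
  cy2 -> i3 (mul) no-port MUL/MUL
  cy3 -> i4+i5 (mul and) 2-wide
  cy4 -> i6+i7 (xor blt) 2-wide
  cy5 -> i8+i9 (mul add) 2-wide
  cy6 -> i10+i11 (sub sll) 2-wide

PAIRS = 5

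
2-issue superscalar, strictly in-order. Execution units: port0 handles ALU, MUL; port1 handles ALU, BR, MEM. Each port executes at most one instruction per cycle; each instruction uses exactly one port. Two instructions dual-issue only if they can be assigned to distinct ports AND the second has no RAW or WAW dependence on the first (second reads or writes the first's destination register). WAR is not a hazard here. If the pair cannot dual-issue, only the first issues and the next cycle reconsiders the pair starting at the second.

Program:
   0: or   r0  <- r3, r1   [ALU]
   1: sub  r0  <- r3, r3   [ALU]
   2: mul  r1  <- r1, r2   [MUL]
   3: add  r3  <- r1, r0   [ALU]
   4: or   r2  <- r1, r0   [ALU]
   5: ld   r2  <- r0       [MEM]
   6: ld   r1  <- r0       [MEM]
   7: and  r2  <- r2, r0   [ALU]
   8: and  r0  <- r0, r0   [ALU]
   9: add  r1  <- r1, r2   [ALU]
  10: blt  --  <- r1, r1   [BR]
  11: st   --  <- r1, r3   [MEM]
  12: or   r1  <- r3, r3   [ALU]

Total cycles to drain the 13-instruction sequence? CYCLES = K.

CYCLES = 8

  cy0 -> i0 (or) WAW r0
  cy1 -> i1/i2 (sub;mul) pair
  cy2 -> i3/i4 (add;or) pair
  cy3 -> i5 (ld) no-port MEM/MEM
  cy4 -> i6/i7 (ld;and) pair
  cy5 -> i8/i9 (and;add) pair
  cy6 -> i10 (blt) no-port BR/MEM
  cy7 -> i11/i12 (st;or) pair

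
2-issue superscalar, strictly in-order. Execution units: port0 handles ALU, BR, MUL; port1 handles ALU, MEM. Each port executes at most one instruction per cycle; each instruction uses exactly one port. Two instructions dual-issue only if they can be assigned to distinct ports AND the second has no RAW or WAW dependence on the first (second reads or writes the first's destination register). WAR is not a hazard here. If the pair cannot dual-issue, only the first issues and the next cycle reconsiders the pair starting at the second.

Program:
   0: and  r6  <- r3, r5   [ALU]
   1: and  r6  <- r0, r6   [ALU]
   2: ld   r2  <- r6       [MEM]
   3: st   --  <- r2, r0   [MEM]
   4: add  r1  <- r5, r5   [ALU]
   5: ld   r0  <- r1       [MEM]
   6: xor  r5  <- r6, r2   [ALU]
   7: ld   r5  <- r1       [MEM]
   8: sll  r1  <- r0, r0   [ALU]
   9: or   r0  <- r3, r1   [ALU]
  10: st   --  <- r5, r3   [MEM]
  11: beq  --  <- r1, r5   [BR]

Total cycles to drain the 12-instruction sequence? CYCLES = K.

CYCLES = 8

[0] i0  and  -- RAW+WAW r6
[1] i1  and  -- RAW r6
[2] i2  ld  -- no-port MEM/MEM
[3] i3,i4  st;add  -- pair
[4] i5,i6  ld;xor  -- pair
[5] i7,i8  ld;sll  -- pair
[6] i9,i10  or;st  -- pair
[7] i11  beq  -- tail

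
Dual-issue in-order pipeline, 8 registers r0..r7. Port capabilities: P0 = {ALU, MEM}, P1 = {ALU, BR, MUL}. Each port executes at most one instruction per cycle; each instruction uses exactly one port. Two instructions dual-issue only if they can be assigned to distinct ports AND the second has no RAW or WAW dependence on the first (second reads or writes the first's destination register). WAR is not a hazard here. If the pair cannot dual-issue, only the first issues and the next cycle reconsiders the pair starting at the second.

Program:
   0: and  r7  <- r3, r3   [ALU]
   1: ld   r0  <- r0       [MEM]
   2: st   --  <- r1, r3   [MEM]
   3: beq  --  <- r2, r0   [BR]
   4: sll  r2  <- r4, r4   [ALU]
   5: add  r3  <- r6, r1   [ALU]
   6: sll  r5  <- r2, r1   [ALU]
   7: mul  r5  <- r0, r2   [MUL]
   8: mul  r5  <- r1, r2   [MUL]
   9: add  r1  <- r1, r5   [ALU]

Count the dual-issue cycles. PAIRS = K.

[0] i0,i1  and.ALU+ld.MEM  -- dual
[1] i2,i3  st.MEM+beq.BR  -- dual
[2] i4,i5  sll.ALU+add.ALU  -- dual
[3] i6  sll.ALU  -- WAW r5
[4] i7  mul.MUL  -- no-port MUL/MUL
[5] i8  mul.MUL  -- RAW r5
[6] i9  add.ALU  -- tail

PAIRS = 3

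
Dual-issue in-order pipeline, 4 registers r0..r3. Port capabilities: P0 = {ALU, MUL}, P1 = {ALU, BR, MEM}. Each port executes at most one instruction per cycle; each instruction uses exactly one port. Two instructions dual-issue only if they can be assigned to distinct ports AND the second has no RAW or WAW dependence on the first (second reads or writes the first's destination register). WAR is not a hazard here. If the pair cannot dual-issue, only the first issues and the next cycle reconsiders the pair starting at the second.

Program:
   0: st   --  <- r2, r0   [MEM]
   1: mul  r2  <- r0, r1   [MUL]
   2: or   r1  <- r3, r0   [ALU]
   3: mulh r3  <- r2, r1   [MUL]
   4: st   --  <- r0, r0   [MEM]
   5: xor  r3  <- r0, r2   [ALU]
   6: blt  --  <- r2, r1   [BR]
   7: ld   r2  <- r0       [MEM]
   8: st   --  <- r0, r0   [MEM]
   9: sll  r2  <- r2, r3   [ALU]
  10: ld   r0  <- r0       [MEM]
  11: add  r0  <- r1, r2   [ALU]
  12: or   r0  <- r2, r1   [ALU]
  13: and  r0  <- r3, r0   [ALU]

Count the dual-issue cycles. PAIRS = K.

PAIRS = 4

t=0 i0,i1:st.MEM;mul.MUL ; dual
t=1 i2:or.ALU ; RAW r1
t=2 i3,i4:mulh.MUL;st.MEM ; dual
t=3 i5,i6:xor.ALU;blt.BR ; dual
t=4 i7:ld.MEM ; no-port MEM/MEM
t=5 i8,i9:st.MEM;sll.ALU ; dual
t=6 i10:ld.MEM ; WAW r0
t=7 i11:add.ALU ; WAW r0
t=8 i12:or.ALU ; RAW+WAW r0
t=9 i13:and.ALU ; tail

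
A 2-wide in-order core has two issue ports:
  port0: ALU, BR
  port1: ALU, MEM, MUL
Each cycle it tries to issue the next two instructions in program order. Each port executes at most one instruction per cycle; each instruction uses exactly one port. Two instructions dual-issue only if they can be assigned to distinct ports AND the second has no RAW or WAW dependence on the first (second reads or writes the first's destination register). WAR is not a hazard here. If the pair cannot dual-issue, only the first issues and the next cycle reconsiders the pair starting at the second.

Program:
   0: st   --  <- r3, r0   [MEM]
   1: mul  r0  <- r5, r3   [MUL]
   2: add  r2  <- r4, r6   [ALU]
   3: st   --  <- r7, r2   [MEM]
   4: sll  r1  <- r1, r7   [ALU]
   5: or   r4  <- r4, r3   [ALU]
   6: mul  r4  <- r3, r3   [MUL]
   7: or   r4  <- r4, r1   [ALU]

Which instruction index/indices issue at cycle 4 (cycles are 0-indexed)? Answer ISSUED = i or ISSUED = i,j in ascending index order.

0. st.MEM @i0  | no-port MEM/MUL
1. mul.MUL/add.ALU @i1+i2  | dual
2. st.MEM/sll.ALU @i3+i4  | dual
3. or.ALU @i5  | WAW r4
4. mul.MUL @i6  | RAW+WAW r4
5. or.ALU @i7  | tail

ISSUED = 6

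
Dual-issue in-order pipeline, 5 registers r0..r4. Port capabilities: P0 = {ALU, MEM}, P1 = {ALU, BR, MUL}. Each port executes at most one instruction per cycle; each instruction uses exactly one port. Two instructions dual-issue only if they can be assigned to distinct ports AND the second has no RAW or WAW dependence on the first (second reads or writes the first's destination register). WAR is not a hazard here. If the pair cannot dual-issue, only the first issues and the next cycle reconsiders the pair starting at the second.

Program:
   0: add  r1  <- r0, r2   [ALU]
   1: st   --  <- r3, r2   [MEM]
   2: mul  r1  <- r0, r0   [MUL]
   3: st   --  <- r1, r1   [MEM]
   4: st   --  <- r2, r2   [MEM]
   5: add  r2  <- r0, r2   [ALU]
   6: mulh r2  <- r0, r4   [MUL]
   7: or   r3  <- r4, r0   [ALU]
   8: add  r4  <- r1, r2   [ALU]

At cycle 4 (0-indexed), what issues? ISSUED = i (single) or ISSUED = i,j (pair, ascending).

ISSUED = 6,7

0. add+st @i0/i1  | 2-wide
1. mul @i2  | RAW r1
2. st @i3  | no-port MEM/MEM
3. st+add @i4/i5  | 2-wide
4. mulh+or @i6/i7  | 2-wide
5. add @i8  | tail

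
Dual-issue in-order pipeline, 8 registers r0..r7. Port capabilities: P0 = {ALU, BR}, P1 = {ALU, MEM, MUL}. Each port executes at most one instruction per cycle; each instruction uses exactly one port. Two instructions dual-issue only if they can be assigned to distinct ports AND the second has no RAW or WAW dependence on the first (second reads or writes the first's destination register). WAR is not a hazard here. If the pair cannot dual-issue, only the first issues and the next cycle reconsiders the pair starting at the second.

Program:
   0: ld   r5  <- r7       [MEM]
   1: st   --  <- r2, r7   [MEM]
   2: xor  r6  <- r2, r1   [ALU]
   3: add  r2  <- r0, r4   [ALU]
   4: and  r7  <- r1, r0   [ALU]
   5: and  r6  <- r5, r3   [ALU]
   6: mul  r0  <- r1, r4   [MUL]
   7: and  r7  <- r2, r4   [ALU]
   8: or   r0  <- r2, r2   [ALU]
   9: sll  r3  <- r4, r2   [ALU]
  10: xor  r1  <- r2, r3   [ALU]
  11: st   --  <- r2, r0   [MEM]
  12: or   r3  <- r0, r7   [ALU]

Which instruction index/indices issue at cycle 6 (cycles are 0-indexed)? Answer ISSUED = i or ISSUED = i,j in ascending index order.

ISSUED = 10,11

0. ld.MEM @i0  | no-port MEM/MEM
1. st.MEM/xor.ALU @i1/i2  | dual
2. add.ALU/and.ALU @i3/i4  | dual
3. and.ALU/mul.MUL @i5/i6  | dual
4. and.ALU/or.ALU @i7/i8  | dual
5. sll.ALU @i9  | RAW r3
6. xor.ALU/st.MEM @i10/i11  | dual
7. or.ALU @i12  | tail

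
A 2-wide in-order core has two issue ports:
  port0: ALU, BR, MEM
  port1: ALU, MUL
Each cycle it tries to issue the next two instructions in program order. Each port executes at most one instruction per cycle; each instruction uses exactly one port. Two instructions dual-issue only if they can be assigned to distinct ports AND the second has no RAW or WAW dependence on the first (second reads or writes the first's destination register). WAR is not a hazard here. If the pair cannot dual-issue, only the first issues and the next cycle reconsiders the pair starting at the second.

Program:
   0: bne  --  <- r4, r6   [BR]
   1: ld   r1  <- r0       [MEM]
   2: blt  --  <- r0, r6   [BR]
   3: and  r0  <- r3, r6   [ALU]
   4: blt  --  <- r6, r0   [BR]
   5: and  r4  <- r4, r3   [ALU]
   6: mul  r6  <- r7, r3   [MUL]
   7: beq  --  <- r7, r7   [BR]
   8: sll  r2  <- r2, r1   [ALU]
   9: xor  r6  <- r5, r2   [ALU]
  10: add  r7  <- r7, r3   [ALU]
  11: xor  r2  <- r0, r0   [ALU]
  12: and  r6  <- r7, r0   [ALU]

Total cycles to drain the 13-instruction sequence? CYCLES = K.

CYCLES = 8

t=0 i0:bne.BR ; no-port BR/MEM
t=1 i1:ld.MEM ; no-port MEM/BR
t=2 i2&i3:blt.BR and.ALU ; dual
t=3 i4&i5:blt.BR and.ALU ; dual
t=4 i6&i7:mul.MUL beq.BR ; dual
t=5 i8:sll.ALU ; RAW r2
t=6 i9&i10:xor.ALU add.ALU ; dual
t=7 i11&i12:xor.ALU and.ALU ; dual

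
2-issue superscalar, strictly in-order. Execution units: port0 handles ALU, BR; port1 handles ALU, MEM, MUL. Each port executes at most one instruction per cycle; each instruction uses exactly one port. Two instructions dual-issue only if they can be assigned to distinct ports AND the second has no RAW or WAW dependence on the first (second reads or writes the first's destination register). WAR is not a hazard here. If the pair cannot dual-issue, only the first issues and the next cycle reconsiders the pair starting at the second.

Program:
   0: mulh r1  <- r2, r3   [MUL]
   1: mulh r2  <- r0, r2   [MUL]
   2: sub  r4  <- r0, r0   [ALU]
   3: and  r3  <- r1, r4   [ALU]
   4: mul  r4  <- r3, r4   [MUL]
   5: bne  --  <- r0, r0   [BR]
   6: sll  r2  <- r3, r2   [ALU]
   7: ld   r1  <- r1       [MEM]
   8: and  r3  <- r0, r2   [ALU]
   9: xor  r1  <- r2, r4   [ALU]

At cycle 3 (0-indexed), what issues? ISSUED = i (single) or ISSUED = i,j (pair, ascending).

c0: i0 mulh  no-port MUL/MUL
c1: i1/i2 mulh/sub  pair
c2: i3 and  RAW r3
c3: i4/i5 mul/bne  pair
c4: i6/i7 sll/ld  pair
c5: i8/i9 and/xor  pair

ISSUED = 4,5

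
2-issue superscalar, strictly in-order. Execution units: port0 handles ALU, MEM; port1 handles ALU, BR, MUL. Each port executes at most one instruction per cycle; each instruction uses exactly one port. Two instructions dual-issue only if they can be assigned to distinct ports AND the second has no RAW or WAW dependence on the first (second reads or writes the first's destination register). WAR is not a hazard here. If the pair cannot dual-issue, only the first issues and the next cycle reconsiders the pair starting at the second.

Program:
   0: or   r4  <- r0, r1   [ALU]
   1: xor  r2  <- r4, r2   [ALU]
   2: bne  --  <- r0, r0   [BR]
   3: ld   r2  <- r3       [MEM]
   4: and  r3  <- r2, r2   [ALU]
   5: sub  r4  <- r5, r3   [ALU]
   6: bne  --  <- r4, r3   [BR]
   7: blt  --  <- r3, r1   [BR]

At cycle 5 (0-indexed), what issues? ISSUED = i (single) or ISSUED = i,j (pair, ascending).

ISSUED = 6

#0 head=0: or.ALU i0 RAW r4
#1 head=1: xor.ALU/bne.BR i1&i2 2-wide
#2 head=3: ld.MEM i3 RAW r2
#3 head=4: and.ALU i4 RAW r3
#4 head=5: sub.ALU i5 RAW r4
#5 head=6: bne.BR i6 no-port BR/BR
#6 head=7: blt.BR i7 tail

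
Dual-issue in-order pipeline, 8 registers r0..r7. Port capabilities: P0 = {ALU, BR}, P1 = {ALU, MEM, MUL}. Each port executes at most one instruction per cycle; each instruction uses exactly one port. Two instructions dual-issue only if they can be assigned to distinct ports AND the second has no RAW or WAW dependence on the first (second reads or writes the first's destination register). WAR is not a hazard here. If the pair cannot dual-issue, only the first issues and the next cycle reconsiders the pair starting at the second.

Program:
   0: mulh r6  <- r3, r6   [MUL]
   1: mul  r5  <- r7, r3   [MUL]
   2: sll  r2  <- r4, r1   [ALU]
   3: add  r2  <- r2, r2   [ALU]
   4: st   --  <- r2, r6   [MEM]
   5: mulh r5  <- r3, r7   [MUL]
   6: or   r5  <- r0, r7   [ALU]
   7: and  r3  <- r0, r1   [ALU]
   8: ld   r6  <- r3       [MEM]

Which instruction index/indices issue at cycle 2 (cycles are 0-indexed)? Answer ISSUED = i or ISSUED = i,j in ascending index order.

#0 head=0: mulh i0 no-port MUL/MUL
#1 head=1: mul sll i1/i2 pair
#2 head=3: add i3 RAW r2
#3 head=4: st i4 no-port MEM/MUL
#4 head=5: mulh i5 WAW r5
#5 head=6: or and i6/i7 pair
#6 head=8: ld i8 tail

ISSUED = 3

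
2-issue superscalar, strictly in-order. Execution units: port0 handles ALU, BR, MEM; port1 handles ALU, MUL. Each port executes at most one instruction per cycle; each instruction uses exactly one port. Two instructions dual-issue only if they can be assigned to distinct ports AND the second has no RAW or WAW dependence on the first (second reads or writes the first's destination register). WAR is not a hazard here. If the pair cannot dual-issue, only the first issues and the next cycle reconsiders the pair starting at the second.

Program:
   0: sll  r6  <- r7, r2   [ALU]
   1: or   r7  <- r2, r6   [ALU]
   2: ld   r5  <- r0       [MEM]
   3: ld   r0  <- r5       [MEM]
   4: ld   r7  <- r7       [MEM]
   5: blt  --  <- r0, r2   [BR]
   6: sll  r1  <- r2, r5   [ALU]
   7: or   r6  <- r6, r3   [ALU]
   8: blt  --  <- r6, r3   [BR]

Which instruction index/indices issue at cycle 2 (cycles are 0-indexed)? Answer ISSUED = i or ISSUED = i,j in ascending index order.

t=0 i0:sll.ALU ; RAW r6
t=1 i1&i2:or.ALU+ld.MEM ; 2-wide
t=2 i3:ld.MEM ; no-port MEM/MEM
t=3 i4:ld.MEM ; no-port MEM/BR
t=4 i5&i6:blt.BR+sll.ALU ; 2-wide
t=5 i7:or.ALU ; RAW r6
t=6 i8:blt.BR ; tail

ISSUED = 3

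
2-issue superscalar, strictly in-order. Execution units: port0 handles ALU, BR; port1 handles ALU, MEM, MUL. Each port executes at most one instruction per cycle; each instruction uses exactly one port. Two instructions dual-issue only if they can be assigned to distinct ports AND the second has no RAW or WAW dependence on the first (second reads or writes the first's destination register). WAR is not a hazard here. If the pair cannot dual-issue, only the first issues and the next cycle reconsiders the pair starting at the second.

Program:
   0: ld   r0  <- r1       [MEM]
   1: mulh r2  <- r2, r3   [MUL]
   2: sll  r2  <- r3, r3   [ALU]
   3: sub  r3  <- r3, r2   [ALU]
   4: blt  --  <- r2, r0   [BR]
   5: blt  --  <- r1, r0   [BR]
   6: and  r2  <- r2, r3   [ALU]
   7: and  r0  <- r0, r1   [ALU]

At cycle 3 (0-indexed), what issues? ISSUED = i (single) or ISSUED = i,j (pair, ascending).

ISSUED = 3,4

[0] i0  ld.MEM  -- no-port MEM/MUL
[1] i1  mulh.MUL  -- WAW r2
[2] i2  sll.ALU  -- RAW r2
[3] i3/i4  sub.ALU+blt.BR  -- 2-wide
[4] i5/i6  blt.BR+and.ALU  -- 2-wide
[5] i7  and.ALU  -- tail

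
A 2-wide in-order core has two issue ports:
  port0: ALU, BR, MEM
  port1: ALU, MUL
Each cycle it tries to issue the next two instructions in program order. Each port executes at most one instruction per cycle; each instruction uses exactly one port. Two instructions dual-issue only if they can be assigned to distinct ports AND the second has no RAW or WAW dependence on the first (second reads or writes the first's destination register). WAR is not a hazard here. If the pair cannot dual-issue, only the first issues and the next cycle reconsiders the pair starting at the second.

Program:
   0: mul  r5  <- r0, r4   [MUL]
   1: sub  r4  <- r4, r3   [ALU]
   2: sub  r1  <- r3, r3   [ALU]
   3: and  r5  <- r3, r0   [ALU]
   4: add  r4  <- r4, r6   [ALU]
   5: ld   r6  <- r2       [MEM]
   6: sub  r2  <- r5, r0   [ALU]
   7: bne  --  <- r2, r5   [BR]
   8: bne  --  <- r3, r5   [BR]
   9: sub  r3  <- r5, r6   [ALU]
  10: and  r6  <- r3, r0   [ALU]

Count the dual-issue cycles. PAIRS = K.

PAIRS = 4

#0 head=0: mul.MUL;sub.ALU i0+i1 2-wide
#1 head=2: sub.ALU;and.ALU i2+i3 2-wide
#2 head=4: add.ALU;ld.MEM i4+i5 2-wide
#3 head=6: sub.ALU i6 RAW r2
#4 head=7: bne.BR i7 no-port BR/BR
#5 head=8: bne.BR;sub.ALU i8+i9 2-wide
#6 head=10: and.ALU i10 tail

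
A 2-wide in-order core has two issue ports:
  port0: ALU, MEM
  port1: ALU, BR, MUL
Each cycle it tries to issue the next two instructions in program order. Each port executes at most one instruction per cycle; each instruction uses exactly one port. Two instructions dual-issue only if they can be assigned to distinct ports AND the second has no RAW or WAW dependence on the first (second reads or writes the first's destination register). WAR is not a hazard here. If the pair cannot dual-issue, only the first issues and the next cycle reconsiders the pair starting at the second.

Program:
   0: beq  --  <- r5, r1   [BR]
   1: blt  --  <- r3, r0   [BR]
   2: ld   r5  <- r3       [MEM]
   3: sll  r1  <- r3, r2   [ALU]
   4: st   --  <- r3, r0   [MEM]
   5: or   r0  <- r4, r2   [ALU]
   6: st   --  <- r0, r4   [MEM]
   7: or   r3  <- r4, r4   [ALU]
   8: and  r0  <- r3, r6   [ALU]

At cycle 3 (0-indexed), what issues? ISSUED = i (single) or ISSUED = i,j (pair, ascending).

[0] i0  beq.BR  -- no-port BR/BR
[1] i1&i2  blt.BR ld.MEM  -- pair
[2] i3&i4  sll.ALU st.MEM  -- pair
[3] i5  or.ALU  -- RAW r0
[4] i6&i7  st.MEM or.ALU  -- pair
[5] i8  and.ALU  -- tail

ISSUED = 5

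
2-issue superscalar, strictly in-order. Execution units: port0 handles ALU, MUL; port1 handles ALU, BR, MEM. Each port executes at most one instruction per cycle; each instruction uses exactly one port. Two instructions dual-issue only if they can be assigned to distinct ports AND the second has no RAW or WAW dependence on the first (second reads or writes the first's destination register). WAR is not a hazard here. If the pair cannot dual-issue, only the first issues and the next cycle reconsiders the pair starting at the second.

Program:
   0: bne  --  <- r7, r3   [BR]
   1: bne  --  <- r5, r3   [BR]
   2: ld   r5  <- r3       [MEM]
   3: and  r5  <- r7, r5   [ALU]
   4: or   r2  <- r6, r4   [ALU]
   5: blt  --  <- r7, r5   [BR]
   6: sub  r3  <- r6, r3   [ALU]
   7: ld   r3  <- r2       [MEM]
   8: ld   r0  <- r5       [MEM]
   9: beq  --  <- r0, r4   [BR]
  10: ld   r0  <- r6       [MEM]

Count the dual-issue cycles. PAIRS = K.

[0] i0  bne.BR  -- no-port BR/BR
[1] i1  bne.BR  -- no-port BR/MEM
[2] i2  ld.MEM  -- RAW+WAW r5
[3] i3&i4  and.ALU/or.ALU  -- dual
[4] i5&i6  blt.BR/sub.ALU  -- dual
[5] i7  ld.MEM  -- no-port MEM/MEM
[6] i8  ld.MEM  -- no-port MEM/BR
[7] i9  beq.BR  -- no-port BR/MEM
[8] i10  ld.MEM  -- tail

PAIRS = 2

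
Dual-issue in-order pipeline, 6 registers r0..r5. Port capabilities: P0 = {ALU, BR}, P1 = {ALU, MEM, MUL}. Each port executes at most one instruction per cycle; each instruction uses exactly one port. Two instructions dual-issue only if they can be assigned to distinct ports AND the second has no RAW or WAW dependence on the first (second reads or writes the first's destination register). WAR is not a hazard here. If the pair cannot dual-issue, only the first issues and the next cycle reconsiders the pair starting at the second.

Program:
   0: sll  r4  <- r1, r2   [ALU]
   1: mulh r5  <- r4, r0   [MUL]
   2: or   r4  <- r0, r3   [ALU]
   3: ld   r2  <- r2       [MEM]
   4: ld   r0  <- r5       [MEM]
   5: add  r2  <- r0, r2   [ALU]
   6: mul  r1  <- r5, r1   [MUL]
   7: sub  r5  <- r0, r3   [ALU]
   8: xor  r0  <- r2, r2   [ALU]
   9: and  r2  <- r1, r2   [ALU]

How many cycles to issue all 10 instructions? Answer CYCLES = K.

  cy0 -> i0 (sll) RAW r4
  cy1 -> i1/i2 (mulh;or) pair
  cy2 -> i3 (ld) no-port MEM/MEM
  cy3 -> i4 (ld) RAW r0
  cy4 -> i5/i6 (add;mul) pair
  cy5 -> i7/i8 (sub;xor) pair
  cy6 -> i9 (and) tail

CYCLES = 7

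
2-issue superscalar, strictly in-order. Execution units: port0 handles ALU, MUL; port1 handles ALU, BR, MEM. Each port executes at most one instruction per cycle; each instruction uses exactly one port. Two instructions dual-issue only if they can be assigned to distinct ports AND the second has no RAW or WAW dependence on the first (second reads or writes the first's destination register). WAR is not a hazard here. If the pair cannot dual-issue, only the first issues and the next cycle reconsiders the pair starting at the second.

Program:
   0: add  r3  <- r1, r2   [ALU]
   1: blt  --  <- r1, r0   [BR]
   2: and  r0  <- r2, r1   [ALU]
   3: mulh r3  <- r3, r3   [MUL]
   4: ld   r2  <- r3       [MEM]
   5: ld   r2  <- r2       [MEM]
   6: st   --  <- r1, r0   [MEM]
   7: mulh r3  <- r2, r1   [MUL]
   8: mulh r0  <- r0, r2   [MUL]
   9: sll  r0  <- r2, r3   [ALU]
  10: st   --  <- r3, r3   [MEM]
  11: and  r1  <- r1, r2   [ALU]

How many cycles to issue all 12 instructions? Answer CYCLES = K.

c0: i0,i1 add.ALU;blt.BR  pair
c1: i2,i3 and.ALU;mulh.MUL  pair
c2: i4 ld.MEM  no-port MEM/MEM
c3: i5 ld.MEM  no-port MEM/MEM
c4: i6,i7 st.MEM;mulh.MUL  pair
c5: i8 mulh.MUL  WAW r0
c6: i9,i10 sll.ALU;st.MEM  pair
c7: i11 and.ALU  tail

CYCLES = 8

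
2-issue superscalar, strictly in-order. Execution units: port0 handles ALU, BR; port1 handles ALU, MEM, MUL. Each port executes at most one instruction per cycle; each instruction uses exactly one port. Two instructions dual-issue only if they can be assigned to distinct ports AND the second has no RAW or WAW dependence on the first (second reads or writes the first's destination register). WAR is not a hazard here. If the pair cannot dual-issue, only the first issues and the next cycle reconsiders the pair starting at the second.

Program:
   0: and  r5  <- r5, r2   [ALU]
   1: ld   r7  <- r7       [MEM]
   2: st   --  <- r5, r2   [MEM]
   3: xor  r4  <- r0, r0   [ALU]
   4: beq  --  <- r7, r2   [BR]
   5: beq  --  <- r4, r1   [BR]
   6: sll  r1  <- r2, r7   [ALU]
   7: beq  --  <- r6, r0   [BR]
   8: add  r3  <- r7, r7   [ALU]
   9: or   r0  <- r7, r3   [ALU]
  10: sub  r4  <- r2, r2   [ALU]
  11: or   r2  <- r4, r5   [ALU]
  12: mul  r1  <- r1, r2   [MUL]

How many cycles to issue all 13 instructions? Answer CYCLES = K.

t=0 i0&i1:and+ld ; 2-wide
t=1 i2&i3:st+xor ; 2-wide
t=2 i4:beq ; no-port BR/BR
t=3 i5&i6:beq+sll ; 2-wide
t=4 i7&i8:beq+add ; 2-wide
t=5 i9&i10:or+sub ; 2-wide
t=6 i11:or ; RAW r2
t=7 i12:mul ; tail

CYCLES = 8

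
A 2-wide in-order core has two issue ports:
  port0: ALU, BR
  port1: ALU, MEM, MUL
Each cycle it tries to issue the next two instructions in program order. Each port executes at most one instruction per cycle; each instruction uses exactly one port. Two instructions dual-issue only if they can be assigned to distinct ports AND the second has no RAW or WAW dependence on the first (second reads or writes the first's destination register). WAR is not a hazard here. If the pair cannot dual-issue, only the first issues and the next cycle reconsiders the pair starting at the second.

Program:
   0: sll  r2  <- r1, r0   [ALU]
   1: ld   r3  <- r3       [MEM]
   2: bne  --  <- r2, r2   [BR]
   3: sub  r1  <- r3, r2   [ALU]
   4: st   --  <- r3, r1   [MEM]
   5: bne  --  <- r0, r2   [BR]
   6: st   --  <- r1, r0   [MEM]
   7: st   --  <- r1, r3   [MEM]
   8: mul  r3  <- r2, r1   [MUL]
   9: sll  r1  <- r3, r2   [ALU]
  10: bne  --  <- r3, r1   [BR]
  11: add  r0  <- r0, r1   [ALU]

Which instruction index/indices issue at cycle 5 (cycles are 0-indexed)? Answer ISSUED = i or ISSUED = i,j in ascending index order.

ISSUED = 8

  cy0 -> i0+i1 (sll;ld) 2-wide
  cy1 -> i2+i3 (bne;sub) 2-wide
  cy2 -> i4+i5 (st;bne) 2-wide
  cy3 -> i6 (st) no-port MEM/MEM
  cy4 -> i7 (st) no-port MEM/MUL
  cy5 -> i8 (mul) RAW r3
  cy6 -> i9 (sll) RAW r1
  cy7 -> i10+i11 (bne;add) 2-wide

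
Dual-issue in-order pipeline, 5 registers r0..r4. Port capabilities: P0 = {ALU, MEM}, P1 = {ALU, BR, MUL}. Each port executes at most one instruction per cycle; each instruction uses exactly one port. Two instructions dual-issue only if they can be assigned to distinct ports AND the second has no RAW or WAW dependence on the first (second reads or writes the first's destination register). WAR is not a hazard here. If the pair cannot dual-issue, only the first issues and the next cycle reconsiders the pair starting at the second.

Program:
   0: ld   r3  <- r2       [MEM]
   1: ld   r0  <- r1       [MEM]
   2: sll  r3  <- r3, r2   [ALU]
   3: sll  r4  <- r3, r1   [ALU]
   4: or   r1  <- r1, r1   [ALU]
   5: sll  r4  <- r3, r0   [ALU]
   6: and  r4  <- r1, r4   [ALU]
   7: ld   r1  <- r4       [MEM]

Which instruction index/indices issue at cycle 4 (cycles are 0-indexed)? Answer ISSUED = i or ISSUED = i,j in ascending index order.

ISSUED = 6

t=0 i0:ld.MEM ; no-port MEM/MEM
t=1 i1/i2:ld.MEM;sll.ALU ; dual
t=2 i3/i4:sll.ALU;or.ALU ; dual
t=3 i5:sll.ALU ; RAW+WAW r4
t=4 i6:and.ALU ; RAW r4
t=5 i7:ld.MEM ; tail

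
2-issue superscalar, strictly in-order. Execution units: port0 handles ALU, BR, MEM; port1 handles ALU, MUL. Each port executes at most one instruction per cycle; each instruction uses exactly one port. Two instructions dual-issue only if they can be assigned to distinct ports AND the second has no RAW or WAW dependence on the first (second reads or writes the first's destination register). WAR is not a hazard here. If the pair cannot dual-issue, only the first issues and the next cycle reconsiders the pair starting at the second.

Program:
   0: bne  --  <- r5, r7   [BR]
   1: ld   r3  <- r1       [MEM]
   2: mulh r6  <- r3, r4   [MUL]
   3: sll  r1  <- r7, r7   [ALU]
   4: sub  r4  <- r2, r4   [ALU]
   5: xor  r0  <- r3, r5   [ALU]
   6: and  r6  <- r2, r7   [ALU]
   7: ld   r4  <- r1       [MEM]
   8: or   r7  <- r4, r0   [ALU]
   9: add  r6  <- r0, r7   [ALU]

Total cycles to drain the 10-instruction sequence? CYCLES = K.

CYCLES = 7

  cy0 -> i0 (bne) no-port BR/MEM
  cy1 -> i1 (ld) RAW r3
  cy2 -> i2+i3 (mulh/sll) 2-wide
  cy3 -> i4+i5 (sub/xor) 2-wide
  cy4 -> i6+i7 (and/ld) 2-wide
  cy5 -> i8 (or) RAW r7
  cy6 -> i9 (add) tail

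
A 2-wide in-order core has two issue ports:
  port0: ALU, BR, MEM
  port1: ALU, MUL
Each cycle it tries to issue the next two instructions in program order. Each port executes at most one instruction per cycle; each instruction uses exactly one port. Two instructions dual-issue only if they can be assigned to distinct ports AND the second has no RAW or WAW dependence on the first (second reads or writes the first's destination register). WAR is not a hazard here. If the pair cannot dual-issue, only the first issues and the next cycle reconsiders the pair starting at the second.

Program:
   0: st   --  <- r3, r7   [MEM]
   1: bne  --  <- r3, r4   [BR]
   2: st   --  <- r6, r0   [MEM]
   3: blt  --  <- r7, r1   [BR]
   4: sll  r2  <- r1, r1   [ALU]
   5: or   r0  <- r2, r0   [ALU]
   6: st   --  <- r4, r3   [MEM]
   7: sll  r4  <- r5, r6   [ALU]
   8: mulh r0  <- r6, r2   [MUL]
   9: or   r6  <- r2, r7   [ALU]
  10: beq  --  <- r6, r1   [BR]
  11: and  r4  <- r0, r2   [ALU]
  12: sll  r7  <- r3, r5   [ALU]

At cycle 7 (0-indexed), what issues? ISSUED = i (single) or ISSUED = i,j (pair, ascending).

ISSUED = 10,11

[0] i0  st.MEM  -- no-port MEM/BR
[1] i1  bne.BR  -- no-port BR/MEM
[2] i2  st.MEM  -- no-port MEM/BR
[3] i3+i4  blt.BR/sll.ALU  -- 2-wide
[4] i5+i6  or.ALU/st.MEM  -- 2-wide
[5] i7+i8  sll.ALU/mulh.MUL  -- 2-wide
[6] i9  or.ALU  -- RAW r6
[7] i10+i11  beq.BR/and.ALU  -- 2-wide
[8] i12  sll.ALU  -- tail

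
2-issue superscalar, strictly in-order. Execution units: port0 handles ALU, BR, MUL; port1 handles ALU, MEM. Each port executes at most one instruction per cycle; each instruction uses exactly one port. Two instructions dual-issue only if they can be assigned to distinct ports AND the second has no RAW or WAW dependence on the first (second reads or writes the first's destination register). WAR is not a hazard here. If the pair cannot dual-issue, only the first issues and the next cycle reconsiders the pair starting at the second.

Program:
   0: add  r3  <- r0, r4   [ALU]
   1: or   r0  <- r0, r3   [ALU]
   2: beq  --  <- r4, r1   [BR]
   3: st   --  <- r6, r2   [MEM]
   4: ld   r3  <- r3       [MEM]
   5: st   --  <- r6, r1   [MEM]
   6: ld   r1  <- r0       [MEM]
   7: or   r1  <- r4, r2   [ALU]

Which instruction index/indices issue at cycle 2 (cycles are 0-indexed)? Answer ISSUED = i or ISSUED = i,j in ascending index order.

0. add.ALU @i0  | RAW r3
1. or.ALU beq.BR @i1/i2  | pair
2. st.MEM @i3  | no-port MEM/MEM
3. ld.MEM @i4  | no-port MEM/MEM
4. st.MEM @i5  | no-port MEM/MEM
5. ld.MEM @i6  | WAW r1
6. or.ALU @i7  | tail

ISSUED = 3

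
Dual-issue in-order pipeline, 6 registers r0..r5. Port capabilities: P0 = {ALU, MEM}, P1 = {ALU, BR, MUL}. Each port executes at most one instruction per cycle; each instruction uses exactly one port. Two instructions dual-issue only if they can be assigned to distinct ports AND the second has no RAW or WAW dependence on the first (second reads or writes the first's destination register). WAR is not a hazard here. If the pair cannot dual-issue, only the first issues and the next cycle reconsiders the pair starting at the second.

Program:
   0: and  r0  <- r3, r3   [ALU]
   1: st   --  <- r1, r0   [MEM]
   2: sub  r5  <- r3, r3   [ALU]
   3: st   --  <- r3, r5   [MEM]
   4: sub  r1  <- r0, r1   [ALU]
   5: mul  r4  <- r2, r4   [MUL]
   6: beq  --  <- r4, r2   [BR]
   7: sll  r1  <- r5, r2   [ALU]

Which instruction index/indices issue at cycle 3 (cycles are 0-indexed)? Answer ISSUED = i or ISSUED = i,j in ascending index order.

0. and.ALU @i0  | RAW r0
1. st.MEM/sub.ALU @i1,i2  | 2-wide
2. st.MEM/sub.ALU @i3,i4  | 2-wide
3. mul.MUL @i5  | no-port MUL/BR
4. beq.BR/sll.ALU @i6,i7  | 2-wide

ISSUED = 5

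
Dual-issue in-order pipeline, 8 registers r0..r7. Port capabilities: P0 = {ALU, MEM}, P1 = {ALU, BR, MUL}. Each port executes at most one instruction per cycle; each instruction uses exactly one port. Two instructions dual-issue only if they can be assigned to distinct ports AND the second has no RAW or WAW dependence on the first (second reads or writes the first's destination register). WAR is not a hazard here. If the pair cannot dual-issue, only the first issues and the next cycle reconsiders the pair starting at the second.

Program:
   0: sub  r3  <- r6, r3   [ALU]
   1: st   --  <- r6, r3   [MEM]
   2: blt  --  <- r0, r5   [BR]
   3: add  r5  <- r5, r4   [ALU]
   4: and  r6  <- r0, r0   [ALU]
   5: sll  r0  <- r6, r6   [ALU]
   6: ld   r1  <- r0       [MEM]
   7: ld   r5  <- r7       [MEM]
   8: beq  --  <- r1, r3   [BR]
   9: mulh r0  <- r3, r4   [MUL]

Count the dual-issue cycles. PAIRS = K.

c0: i0 sub.ALU  RAW r3
c1: i1,i2 st.MEM blt.BR  pair
c2: i3,i4 add.ALU and.ALU  pair
c3: i5 sll.ALU  RAW r0
c4: i6 ld.MEM  no-port MEM/MEM
c5: i7,i8 ld.MEM beq.BR  pair
c6: i9 mulh.MUL  tail

PAIRS = 3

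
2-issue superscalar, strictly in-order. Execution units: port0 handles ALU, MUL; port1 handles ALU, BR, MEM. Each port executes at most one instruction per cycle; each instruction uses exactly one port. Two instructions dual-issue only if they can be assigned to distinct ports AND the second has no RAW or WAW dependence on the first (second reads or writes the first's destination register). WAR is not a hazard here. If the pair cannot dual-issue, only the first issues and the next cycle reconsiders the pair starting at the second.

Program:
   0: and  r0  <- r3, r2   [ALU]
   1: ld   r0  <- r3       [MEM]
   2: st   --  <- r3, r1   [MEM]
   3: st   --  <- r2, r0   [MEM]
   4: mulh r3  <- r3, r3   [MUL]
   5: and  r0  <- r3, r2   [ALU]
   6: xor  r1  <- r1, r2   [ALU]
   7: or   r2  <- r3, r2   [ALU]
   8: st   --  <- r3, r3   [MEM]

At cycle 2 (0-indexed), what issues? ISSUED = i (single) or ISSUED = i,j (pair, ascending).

ISSUED = 2

[0] i0  and.ALU  -- WAW r0
[1] i1  ld.MEM  -- no-port MEM/MEM
[2] i2  st.MEM  -- no-port MEM/MEM
[3] i3+i4  st.MEM/mulh.MUL  -- pair
[4] i5+i6  and.ALU/xor.ALU  -- pair
[5] i7+i8  or.ALU/st.MEM  -- pair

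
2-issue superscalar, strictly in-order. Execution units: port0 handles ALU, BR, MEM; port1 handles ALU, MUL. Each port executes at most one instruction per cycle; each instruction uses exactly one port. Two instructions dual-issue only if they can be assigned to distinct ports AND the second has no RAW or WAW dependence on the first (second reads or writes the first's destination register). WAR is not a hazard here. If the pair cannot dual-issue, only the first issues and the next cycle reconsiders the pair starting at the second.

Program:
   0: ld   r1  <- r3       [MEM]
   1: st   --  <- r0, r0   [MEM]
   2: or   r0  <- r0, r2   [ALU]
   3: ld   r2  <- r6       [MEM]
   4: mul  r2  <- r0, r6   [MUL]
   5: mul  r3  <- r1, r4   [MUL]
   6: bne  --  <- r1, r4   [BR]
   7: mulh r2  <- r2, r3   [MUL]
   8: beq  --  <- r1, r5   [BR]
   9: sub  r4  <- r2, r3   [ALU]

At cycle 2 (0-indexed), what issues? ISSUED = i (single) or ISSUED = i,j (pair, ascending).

t=0 i0:ld.MEM ; no-port MEM/MEM
t=1 i1&i2:st.MEM or.ALU ; pair
t=2 i3:ld.MEM ; WAW r2
t=3 i4:mul.MUL ; no-port MUL/MUL
t=4 i5&i6:mul.MUL bne.BR ; pair
t=5 i7&i8:mulh.MUL beq.BR ; pair
t=6 i9:sub.ALU ; tail

ISSUED = 3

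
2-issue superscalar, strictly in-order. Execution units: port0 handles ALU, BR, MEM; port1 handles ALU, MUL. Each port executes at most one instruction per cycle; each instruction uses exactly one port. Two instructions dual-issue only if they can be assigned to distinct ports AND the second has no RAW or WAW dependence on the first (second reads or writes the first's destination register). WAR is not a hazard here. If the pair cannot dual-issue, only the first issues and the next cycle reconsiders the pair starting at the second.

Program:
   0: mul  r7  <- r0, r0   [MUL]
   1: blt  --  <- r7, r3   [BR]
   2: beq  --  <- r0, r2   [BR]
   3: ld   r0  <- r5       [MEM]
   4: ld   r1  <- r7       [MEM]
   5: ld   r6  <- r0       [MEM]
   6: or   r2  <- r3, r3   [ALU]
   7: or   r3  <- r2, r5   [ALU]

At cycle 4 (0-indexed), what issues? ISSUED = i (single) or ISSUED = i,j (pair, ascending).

ISSUED = 4

  cy0 -> i0 (mul.MUL) RAW r7
  cy1 -> i1 (blt.BR) no-port BR/BR
  cy2 -> i2 (beq.BR) no-port BR/MEM
  cy3 -> i3 (ld.MEM) no-port MEM/MEM
  cy4 -> i4 (ld.MEM) no-port MEM/MEM
  cy5 -> i5/i6 (ld.MEM or.ALU) dual
  cy6 -> i7 (or.ALU) tail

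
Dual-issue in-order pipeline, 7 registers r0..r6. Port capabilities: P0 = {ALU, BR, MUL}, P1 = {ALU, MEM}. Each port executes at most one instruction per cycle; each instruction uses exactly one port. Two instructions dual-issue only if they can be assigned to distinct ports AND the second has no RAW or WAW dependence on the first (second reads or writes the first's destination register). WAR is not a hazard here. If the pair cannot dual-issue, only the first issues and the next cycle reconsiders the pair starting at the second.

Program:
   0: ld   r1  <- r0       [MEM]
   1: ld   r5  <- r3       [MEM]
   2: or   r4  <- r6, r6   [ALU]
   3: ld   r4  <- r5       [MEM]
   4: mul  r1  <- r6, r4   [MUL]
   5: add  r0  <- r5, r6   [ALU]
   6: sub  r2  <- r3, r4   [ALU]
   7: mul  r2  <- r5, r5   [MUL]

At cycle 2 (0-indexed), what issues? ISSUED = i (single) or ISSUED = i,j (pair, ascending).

c0: i0 ld.MEM  no-port MEM/MEM
c1: i1,i2 ld.MEM;or.ALU  pair
c2: i3 ld.MEM  RAW r4
c3: i4,i5 mul.MUL;add.ALU  pair
c4: i6 sub.ALU  WAW r2
c5: i7 mul.MUL  tail

ISSUED = 3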